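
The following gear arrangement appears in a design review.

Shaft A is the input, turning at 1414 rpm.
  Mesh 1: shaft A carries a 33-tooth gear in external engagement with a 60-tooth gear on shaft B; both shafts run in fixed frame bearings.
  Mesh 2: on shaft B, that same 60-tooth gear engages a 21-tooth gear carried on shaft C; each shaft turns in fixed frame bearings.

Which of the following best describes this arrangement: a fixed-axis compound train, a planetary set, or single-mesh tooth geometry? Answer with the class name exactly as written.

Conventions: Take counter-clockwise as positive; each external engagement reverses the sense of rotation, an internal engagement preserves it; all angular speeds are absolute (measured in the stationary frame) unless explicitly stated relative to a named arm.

fixed-axis compound train

2-mesh fixed-axis compound train (all bearings frame-fixed)
classification: fixed-axis compound train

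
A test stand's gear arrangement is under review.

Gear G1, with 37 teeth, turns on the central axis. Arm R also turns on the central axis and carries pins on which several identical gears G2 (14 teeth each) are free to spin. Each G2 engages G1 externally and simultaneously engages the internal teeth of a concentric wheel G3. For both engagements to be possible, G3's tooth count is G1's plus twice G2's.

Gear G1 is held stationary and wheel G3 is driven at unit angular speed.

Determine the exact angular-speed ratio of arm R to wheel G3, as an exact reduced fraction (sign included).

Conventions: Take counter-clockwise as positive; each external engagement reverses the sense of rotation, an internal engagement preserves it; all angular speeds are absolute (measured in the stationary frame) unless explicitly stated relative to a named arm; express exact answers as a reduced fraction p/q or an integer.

topology: planetary set — G1 37T / G2 14T / G3 65T, arm = carrier (Willis)
ring teeth: 37 + 2·14 = 65
37(ω_sun−ω_arm) = −65(ω_ring−ω_arm),  ω_sun = 0, ω_ring = 1
37(0−ω_arm) = −65(1−ω_arm)  ⇒  102·ω_arm = 65  ⇒  ω_arm = 65/102
ω_out/ω_in = 65/102

65/102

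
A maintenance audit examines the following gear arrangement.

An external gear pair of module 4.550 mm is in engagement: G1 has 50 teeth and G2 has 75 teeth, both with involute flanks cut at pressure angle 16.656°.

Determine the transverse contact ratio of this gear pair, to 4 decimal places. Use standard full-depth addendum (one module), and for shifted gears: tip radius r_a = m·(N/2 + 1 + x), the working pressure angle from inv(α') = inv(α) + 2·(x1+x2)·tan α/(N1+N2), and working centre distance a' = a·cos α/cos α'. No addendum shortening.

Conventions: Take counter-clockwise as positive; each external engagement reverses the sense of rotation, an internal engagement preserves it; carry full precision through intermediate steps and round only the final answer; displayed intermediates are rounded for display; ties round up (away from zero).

2.0074

topology: single-mesh involute geometry — m = 4.550, 50T/75T pair
base radii: r_b1 = 108.977379, r_b2 = 163.466068
tip radii: r_a1 = 118.300000, r_a2 = 175.175000
no profile shift: α' = α, a' = a
action lengths: √(r_a1²−r_b1²) = 46.030652, √(r_a2²−r_b2²) = 62.969240
base pitch p_b = π·m·cos α = 13.694501
CR = (46.030652 + 62.969240 − 284.375000·sin 16.65600°)/13.694501 = 2.007444
contact ratio ≈ 2.0074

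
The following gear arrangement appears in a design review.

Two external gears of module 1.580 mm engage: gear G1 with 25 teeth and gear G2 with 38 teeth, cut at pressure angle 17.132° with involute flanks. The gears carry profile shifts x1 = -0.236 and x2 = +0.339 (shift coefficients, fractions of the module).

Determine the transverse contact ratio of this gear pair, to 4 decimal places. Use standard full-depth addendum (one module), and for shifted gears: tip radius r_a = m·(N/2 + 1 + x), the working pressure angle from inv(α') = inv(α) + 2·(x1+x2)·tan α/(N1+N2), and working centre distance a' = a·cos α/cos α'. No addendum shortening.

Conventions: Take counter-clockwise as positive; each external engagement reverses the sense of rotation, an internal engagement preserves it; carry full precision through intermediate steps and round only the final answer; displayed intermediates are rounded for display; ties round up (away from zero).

single-mesh involute tooth geometry (25T engaging 38T at module 1.580)
base radii: r_b1 = 18.873666, r_b2 = 28.687972
tip radii: r_a1 = 20.957120, r_a2 = 32.135620
inv(α') = inv(17.132°) + 2·(-0.236+0.339)·tan α/(25+38) = 0.01024976  ⇒  α' = 17.71817°
a' = a·cos α / cos α' = 49.7700·cos 17.132°/cos 17.71817° = 49.930069
action lengths: √(r_a1²−r_b1²) = 9.109644, √(r_a2²−r_b2²) = 14.480965
base pitch p_b = π·m·cos α = 4.743470
CR = (9.109644 + 14.480965 − 49.930069·sin 17.71817°)/4.743470 = 1.769830
contact ratio ≈ 1.7698

1.7698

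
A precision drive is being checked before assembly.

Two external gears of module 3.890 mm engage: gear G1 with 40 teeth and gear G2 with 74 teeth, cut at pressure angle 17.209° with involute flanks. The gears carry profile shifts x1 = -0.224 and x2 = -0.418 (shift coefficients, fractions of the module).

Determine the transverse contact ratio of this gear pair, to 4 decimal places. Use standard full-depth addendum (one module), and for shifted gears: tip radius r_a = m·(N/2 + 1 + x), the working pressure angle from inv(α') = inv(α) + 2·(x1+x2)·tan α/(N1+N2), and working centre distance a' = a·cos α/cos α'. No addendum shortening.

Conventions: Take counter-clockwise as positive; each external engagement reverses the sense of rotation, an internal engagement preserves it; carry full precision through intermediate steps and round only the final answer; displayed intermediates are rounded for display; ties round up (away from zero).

2.1901

class = single-mesh tooth geometry [involute pair 40T × 74T, m = 3.890]
base radii: r_b1 = 74.317042, r_b2 = 137.486527
tip radii: r_a1 = 80.818640, r_a2 = 146.193980
inv(α') = inv(17.209°) + 2·(-0.224-0.418)·tan α/(40+74) = 0.00588167  ⇒  α' = 14.78274°
a' = a·cos α / cos α' = 221.7300·cos 17.209°/cos 14.78274° = 219.054203
action lengths: √(r_a1²−r_b1²) = 31.758934, √(r_a2²−r_b2²) = 49.700448
base pitch p_b = π·m·cos α = 11.673694
CR = (31.758934 + 49.700448 − 219.054203·sin 14.78274°)/11.673694 = 2.190112
contact ratio ≈ 2.1901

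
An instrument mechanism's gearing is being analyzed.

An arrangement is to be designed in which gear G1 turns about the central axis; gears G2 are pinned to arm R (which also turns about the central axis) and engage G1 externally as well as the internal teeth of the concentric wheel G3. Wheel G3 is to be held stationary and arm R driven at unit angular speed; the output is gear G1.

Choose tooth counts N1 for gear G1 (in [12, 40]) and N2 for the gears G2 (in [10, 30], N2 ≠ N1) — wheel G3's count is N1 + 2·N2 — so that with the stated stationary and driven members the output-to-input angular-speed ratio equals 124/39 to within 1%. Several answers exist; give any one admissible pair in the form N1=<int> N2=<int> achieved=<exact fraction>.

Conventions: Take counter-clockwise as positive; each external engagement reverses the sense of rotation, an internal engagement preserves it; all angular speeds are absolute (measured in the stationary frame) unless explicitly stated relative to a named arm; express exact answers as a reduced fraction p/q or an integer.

N1=39 N2=23 achieved=124/39

topology: planetary set — design target 124/39, arm = carrier (Willis)
Willis with ω_ring = 0: ω_sun/ω_arm = (N1+N3)/N1; set equal to 124/39  ⇒  N3/N1 = 124/39 − 1 = 85/39
N3 = N1 + 2·N2  ⇒  N2/N1 = (N3/N1 − 1)/2 = (85/39 − 1)/2 = 23/39
smallest multiple with N1 ≥ 12 and N2 ≥ 10: k = 1  ⇒  N1 = 1·39 = 39, N2 = 1·23 = 23 (N1 ≤ 40, N2 ≤ 30, N2 ≠ N1 ✓), N3 = 39 + 2·23 = 85
check: (N1+N3)/N1 with N1 = 39, N3 = 85 gives 124/39; |achieved − target| = 0 ≤ 31/975 ✓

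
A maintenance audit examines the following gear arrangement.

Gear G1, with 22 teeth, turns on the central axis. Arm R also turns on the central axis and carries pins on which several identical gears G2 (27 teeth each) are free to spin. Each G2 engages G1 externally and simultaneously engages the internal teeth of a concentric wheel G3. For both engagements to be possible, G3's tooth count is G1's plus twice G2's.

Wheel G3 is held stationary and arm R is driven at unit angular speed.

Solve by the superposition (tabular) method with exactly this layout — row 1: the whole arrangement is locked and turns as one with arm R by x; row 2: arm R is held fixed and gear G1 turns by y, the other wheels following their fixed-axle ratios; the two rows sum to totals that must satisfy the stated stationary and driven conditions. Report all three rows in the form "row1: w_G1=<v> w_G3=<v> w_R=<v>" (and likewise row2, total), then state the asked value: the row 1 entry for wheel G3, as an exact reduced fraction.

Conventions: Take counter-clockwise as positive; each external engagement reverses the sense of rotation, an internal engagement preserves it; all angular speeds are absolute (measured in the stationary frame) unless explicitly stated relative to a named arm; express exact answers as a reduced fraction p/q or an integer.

class = planetary set [G3 = 22+2·27 = 76; Willis about the carrier]
row 1 — lock + rotate with arm: ω_sun = ω_ring = ω_arm = x
row 2 — arm fixed, fixed-axis ratios: sun y, ring −(22/76)·y, arm 0
boundary: total ω_ring = x − (22/76)·y = 0 and total ω_arm = x = 1  ⇒  y = 38/11, x = 1
row 2 ring = −(22/76)·38/11 = -1
totals (row 1 + row 2): sun 1 + 38/11 = 49/11, ring 1 + (-1) = 0, arm 1 + 0 = 1
asked cell (row1, ring) = 1

row1: w_G1=1 w_G3=1 w_R=1
row2: w_G1=38/11 w_G3=-1 w_R=0
total: w_G1=49/11 w_G3=0 w_R=1
asked value: 1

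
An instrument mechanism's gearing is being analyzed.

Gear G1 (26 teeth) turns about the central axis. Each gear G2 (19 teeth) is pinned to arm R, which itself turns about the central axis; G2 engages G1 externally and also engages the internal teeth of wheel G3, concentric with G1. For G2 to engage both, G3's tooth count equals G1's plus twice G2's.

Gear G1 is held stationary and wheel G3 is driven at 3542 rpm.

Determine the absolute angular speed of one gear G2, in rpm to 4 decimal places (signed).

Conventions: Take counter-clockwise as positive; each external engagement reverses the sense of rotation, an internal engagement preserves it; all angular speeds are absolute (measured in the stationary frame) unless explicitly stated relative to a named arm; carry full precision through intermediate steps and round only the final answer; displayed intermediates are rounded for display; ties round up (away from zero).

planetary set (26T centre, 19T on arm, 64T internal) — Willis relation
normalise by the input: solve with ω_ring = 1, then scale by 3542 rpm
ring teeth: 26 + 2·19 = 64
26(ω_sun−ω_arm) = −64(ω_ring−ω_arm),  ω_sun = 0, ω_ring = 1
26(0−ω_arm) = −64(1−ω_arm)  ⇒  90·ω_arm = 64  ⇒  ω_arm = 32/45
sun–planet mesh: 26·(0−32/45) = −19·(ω_p−ω_arm)  ⇒  ω_p−ω_arm = 832/855
ω_p = 32/45 + 832/855 = 32/19
scale: ω_p = 32/19 × 3542 rpm = +5965.4737 rpm

+5965.4737 rpm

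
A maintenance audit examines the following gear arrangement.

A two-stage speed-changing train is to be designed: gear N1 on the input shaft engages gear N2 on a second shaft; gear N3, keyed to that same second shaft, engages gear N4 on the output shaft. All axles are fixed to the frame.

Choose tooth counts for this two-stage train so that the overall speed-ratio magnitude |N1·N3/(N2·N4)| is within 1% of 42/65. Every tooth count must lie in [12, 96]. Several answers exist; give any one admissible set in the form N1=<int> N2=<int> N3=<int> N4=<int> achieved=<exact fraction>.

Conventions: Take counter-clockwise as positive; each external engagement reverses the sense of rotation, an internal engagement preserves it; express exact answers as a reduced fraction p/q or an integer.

2-stage fixed-axis compound train for ratio 42/65
target = 42/65 in lowest terms: an exact hit needs N1·N3 = k·42 and N2·N4 = k·65 for one integer k, every count in [12, 96]; additionally prefer no 1:1 stage (N1 ≠ N2, N3 ≠ N4)
k = 1…3: no 1:1-free in-range split of k·42 and k·65 into factor pairs; take k = 4
k = 4: N1·N3 = 168 = 12·14, N2·N4 = 260 = 13·20
achieved = 12·14/(13·20) = 42/65; |achieved − target| = 0 ≤ 21/3250 ✓

N1=12 N2=13 N3=14 N4=20 achieved=42/65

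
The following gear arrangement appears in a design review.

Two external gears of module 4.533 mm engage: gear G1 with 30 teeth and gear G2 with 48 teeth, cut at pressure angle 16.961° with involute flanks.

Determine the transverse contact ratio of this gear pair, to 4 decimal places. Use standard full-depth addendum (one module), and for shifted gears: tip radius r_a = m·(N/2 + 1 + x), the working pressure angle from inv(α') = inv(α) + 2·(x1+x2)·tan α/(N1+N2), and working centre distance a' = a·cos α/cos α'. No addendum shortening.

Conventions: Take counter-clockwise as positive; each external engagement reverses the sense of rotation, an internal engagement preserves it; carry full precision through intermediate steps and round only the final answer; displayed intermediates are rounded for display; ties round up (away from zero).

1.8652

class = single-mesh tooth geometry [involute pair 30T × 48T, m = 4.533]
base radii: r_b1 = 65.037459, r_b2 = 104.059934
tip radii: r_a1 = 72.528000, r_a2 = 113.325000
no profile shift: α' = α, a' = a
action lengths: √(r_a1²−r_b1²) = 32.100464, √(r_a2²−r_b2²) = 44.878567
base pitch p_b = π·m·cos α = 13.621413
CR = (32.100464 + 44.878567 − 176.787000·sin 16.96100°)/13.621413 = 1.865196
contact ratio ≈ 1.8652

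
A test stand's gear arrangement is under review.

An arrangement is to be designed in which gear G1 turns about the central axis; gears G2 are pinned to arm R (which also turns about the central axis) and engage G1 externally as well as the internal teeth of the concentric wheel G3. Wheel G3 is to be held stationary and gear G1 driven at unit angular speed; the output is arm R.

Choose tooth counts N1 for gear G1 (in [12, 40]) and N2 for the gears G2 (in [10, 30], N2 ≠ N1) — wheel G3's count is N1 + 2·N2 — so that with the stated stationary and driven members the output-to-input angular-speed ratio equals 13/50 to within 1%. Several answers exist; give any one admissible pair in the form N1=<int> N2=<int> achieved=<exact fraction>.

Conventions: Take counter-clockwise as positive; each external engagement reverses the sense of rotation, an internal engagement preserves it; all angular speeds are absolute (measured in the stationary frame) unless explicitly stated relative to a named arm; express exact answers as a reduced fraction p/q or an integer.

N1=13 N2=12 achieved=13/50

topology: planetary set — design target 13/50, arm = carrier (Willis)
Willis with ω_ring = 0: ω_arm/ω_sun = N1/(N1+N3); set equal to 13/50  ⇒  N3/N1 = 1/(13/50) − 1 = 37/13
N3 = N1 + 2·N2  ⇒  N2/N1 = (N3/N1 − 1)/2 = (37/13 − 1)/2 = 12/13
smallest multiple with N1 ≥ 12 and N2 ≥ 10: k = 1  ⇒  N1 = 1·13 = 13, N2 = 1·12 = 12 (N1 ≤ 40, N2 ≤ 30, N2 ≠ N1 ✓), N3 = 13 + 2·12 = 37
check: N1/(N1+N3) with N1 = 13, N3 = 37 gives 13/50; |achieved − target| = 0 ≤ 13/5000 ✓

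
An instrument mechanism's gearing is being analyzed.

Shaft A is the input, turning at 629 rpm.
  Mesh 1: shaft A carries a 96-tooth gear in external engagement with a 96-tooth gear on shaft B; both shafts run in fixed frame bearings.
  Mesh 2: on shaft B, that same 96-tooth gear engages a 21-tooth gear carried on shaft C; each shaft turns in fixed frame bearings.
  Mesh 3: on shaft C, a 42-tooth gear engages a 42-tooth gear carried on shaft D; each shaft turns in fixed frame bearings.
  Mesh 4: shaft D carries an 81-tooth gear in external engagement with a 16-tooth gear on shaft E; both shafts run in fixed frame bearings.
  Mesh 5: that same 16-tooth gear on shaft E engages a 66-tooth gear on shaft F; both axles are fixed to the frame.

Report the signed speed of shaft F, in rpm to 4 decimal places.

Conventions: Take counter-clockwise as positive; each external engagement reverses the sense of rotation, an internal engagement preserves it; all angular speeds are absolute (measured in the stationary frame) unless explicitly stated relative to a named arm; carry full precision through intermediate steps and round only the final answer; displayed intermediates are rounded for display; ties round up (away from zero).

-3528.9351 rpm

5-mesh fixed-axis compound train (all bearings frame-fixed)
mesh 1 [96T→96T]: ω = 629.0000×96/96 = 629.0000 rpm, sense flips to −
mesh 2 [96T→21T]: ω = 629.0000×96/21 = 2875.4286 rpm, sense flips to +
mesh 3 [42T→42T]: ω = 2875.4286×42/42 = 2875.4286 rpm, sense flips to −
mesh 4 [81T→16T]: ω = 2875.4286×81/16 = 14556.8571 rpm, sense flips to +
mesh 5 [16T→66T]: ω = 14556.8571×16/66 = 3528.9351 rpm, sense flips to −
signed output speed = -3528.9351 rpm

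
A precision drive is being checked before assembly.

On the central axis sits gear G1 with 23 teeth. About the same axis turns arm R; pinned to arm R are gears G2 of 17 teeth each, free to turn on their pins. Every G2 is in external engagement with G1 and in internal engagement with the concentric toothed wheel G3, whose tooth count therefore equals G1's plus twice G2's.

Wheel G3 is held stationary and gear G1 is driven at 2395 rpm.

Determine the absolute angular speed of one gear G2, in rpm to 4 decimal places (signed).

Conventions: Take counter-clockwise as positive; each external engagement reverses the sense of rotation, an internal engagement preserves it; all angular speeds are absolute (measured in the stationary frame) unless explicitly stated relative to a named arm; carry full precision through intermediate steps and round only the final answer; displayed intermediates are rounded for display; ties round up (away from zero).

-1620.1471 rpm

planetary set (23T centre, 17T on arm, 57T internal) — Willis relation
normalise by the input: solve with ω_sun = 1, then scale by 2395 rpm
ring teeth: 23 + 2·17 = 57
23(ω_sun−ω_arm) = −57(ω_ring−ω_arm),  ω_ring = 0, ω_sun = 1
23(1−ω_arm) = −57(0−ω_arm)  ⇒  80·ω_arm = 23  ⇒  ω_arm = 23/80
sun–planet mesh: 23·(1−23/80) = −17·(ω_p−ω_arm)  ⇒  ω_p−ω_arm = -1311/1360
ω_p = 23/80 − 1311/1360 = -23/34
scale: ω_p = -23/34 × 2395 rpm = -1620.1471 rpm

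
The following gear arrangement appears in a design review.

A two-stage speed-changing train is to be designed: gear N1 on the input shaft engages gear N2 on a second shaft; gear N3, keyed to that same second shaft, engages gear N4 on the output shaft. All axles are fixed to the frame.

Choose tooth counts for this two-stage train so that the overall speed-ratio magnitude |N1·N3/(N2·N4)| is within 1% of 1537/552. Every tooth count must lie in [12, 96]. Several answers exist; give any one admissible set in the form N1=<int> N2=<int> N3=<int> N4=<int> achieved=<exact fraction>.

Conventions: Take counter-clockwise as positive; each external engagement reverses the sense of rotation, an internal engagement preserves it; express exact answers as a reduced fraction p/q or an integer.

N1=29 N2=12 N3=53 N4=46 achieved=1537/552

2-stage fixed-axis compound train for ratio 1537/552
target = 1537/552 in lowest terms: an exact hit needs N1·N3 = k·1537 and N2·N4 = k·552 for one integer k, every count in [12, 96]; additionally prefer no 1:1 stage (N1 ≠ N2, N3 ≠ N4)
k = 1: N1·N3 = 1537 = 29·53, N2·N4 = 552 = 12·46
achieved = 29·53/(12·46) = 1537/552; |achieved − target| = 0 ≤ 1537/55200 ✓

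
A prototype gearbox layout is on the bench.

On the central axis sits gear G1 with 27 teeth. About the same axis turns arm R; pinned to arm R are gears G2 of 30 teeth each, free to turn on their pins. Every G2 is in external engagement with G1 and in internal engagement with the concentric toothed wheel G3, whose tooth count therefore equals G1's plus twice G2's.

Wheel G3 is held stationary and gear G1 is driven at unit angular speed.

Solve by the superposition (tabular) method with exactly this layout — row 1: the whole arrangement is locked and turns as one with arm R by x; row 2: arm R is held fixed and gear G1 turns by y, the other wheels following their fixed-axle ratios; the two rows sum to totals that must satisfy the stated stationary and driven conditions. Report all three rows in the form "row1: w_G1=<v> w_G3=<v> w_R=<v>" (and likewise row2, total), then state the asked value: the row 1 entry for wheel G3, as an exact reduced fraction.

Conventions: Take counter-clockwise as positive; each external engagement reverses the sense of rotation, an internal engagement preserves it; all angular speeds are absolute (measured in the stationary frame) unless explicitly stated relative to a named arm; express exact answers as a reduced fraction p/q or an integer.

planetary set (27T centre, 30T on arm, 87T internal) — Willis relation
superposition row 1 [locked train]: every member turns x
superposition row 2 [arm held]: sun y, ring −(27/87)·y, arm 0
boundary: total ω_ring = x − (27/87)·y = 0 and total ω_sun = x + y = 1  ⇒  y = 29/38, x = 9/38
row 2 ring = −(27/87)·29/38 = -9/38
totals (row 1 + row 2): sun 9/38 + 29/38 = 1, ring 9/38 + (-9/38) = 0, arm 9/38 + 0 = 9/38
asked cell (row1, ring) = 9/38

row1: w_G1=9/38 w_G3=9/38 w_R=9/38
row2: w_G1=29/38 w_G3=-9/38 w_R=0
total: w_G1=1 w_G3=0 w_R=9/38
asked value: 9/38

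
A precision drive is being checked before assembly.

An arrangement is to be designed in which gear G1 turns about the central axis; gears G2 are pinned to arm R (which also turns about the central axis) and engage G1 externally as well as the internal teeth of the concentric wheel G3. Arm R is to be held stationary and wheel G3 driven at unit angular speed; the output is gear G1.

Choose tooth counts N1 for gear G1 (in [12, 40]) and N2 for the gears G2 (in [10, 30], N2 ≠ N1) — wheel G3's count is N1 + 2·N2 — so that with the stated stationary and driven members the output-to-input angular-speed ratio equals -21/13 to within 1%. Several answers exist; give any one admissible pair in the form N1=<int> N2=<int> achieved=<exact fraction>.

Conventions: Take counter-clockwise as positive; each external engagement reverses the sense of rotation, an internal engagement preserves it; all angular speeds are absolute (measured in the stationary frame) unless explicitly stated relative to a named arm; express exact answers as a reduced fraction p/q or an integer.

design class (target -21/13): planetary set
Willis with ω_arm = 0: ω_sun/ω_ring = −N3/N1; set equal to -21/13  ⇒  N3/N1 = −(-21/13) = 21/13
N3 = N1 + 2·N2  ⇒  N2/N1 = (N3/N1 − 1)/2 = (21/13 − 1)/2 = 4/13
smallest multiple with N1 ≥ 12 and N2 ≥ 10: k = 3  ⇒  N1 = 3·13 = 39, N2 = 3·4 = 12 (N1 ≤ 40, N2 ≤ 30, N2 ≠ N1 ✓), N3 = 39 + 2·12 = 63
check: −N3/N1 with N1 = 39, N3 = 63 gives -21/13; |achieved − target| = 0 ≤ 21/1300 ✓

N1=39 N2=12 achieved=-21/13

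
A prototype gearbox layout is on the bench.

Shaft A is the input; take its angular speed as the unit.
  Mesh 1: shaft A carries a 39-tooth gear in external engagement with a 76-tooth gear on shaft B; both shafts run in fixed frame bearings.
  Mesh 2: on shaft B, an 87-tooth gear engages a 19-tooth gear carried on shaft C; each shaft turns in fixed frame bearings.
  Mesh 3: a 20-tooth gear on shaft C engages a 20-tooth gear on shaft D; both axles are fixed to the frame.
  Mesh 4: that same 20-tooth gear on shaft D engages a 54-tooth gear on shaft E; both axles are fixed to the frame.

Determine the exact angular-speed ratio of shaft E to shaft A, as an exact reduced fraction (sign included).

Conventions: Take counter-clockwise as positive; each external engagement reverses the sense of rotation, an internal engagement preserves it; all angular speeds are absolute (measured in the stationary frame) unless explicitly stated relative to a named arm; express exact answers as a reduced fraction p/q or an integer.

1885/2166

class = fixed-axis compound train [4 meshes; 4 ratios multiply, 4 sense flips]
mesh 1 [39T→76T]: running ratio 39/76, sense −
mesh 2 [87T→19T]: running ratio 3393/1444, sense +
mesh 3 [20T→20T]: running ratio 3393/1444, sense −
mesh 4 [20T→54T]: running ratio 1885/2166, sense +
ω_out/ω_in = 1885/2166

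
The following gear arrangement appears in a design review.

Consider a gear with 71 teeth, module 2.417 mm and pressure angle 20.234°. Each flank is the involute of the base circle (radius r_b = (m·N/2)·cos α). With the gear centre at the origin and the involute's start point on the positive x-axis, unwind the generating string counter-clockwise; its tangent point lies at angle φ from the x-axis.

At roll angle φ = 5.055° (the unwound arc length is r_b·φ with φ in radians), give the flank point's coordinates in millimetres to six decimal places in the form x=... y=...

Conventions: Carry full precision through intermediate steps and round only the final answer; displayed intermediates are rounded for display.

x=80.821115 y=0.018415

recognized (one wheel, involute flank): single-mesh tooth geometry, m = 2.417, N = 71
pitch radius r_p = m·N/2 = 2.417·71/2 = 85.803500
base radius r_b = r_p·cos α = 85.803500·cos 20.234° = 80.508390
roll angle φ = 5.055° = 0.08822639 rad
x = r_b·(cos φ + φ·sin φ) = 80.821115
y = r_b·(sin φ − φ·cos φ) = 0.018415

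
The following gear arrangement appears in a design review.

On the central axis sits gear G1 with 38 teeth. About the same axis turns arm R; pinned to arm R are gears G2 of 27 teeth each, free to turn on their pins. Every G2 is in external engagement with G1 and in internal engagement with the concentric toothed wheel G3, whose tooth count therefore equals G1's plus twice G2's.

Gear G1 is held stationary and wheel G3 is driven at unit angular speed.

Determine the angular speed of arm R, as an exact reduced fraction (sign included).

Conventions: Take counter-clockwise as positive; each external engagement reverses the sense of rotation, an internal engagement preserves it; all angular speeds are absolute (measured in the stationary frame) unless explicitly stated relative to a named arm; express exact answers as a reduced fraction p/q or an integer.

46/65

planetary set (38T centre, 27T on arm, 92T internal) — Willis relation
ring teeth: 38 + 2·27 = 92
38(ω_sun−ω_arm) = −92(ω_ring−ω_arm),  ω_sun = 0, ω_ring = 1
38(0−ω_arm) = −92(1−ω_arm)  ⇒  130·ω_arm = 92  ⇒  ω_arm = 46/65
exact speed ratio = 46/65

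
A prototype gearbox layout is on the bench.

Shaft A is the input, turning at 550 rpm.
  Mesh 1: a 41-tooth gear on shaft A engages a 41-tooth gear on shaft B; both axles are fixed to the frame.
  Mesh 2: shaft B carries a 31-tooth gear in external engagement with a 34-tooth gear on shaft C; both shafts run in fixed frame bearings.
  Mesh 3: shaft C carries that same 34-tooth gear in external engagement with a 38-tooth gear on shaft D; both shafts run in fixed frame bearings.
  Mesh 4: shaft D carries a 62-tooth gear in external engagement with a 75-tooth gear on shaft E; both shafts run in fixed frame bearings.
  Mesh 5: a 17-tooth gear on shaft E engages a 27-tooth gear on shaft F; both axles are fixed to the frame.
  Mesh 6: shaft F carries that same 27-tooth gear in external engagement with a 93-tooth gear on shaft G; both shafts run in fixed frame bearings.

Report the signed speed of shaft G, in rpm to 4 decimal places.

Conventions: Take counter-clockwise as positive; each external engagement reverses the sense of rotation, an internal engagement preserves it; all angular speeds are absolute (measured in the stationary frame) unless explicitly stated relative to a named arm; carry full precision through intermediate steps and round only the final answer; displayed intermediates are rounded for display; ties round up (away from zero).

6-mesh fixed-axis compound train (all bearings frame-fixed)
mesh 1 [41T→41T]: ω = 550.0000×41/41 = 550.0000 rpm, sense flips to −
mesh 2 [31T→34T]: ω = 550.0000×31/34 = 501.4706 rpm, sense flips to +
mesh 3 [34T→38T]: ω = 501.4706×34/38 = 448.6842 rpm, sense flips to −
mesh 4 [62T→75T]: ω = 448.6842×62/75 = 370.9123 rpm, sense flips to +
mesh 5 [17T→27T]: ω = 370.9123×17/27 = 233.5374 rpm, sense flips to −
mesh 6 [27T→93T]: ω = 233.5374×27/93 = 67.8012 rpm, sense flips to +
signed output speed = +67.8012 rpm

+67.8012 rpm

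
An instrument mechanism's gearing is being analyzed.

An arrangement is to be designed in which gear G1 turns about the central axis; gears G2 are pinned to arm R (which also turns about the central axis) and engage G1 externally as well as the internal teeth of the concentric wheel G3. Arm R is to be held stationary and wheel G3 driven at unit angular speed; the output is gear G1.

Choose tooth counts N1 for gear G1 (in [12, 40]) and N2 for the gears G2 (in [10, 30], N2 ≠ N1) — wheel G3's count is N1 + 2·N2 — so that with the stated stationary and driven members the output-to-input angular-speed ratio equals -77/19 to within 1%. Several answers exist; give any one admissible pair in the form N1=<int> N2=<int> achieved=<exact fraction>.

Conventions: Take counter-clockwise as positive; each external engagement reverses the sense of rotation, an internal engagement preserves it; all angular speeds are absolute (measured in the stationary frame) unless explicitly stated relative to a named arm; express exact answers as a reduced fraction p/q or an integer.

class = planetary set [ratio -77/19 wanted; Willis about the carrier]
Willis with ω_arm = 0: ω_sun/ω_ring = −N3/N1; set equal to -77/19  ⇒  N3/N1 = −(-77/19) = 77/19
N3 = N1 + 2·N2  ⇒  N2/N1 = (N3/N1 − 1)/2 = (77/19 − 1)/2 = 29/19
smallest multiple with N1 ≥ 12 and N2 ≥ 10: k = 1  ⇒  N1 = 1·19 = 19, N2 = 1·29 = 29 (N1 ≤ 40, N2 ≤ 30, N2 ≠ N1 ✓), N3 = 19 + 2·29 = 77
check: −N3/N1 with N1 = 19, N3 = 77 gives -77/19; |achieved − target| = 0 ≤ 77/1900 ✓

N1=19 N2=29 achieved=-77/19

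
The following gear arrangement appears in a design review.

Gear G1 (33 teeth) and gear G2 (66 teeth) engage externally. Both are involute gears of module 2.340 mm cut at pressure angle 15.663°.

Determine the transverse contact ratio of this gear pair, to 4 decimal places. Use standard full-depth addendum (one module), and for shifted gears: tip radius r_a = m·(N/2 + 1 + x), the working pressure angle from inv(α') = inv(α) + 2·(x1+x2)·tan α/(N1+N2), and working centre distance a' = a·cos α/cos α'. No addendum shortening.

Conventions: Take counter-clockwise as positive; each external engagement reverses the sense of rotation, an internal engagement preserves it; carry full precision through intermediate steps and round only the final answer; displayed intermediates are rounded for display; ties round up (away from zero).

class = single-mesh tooth geometry [involute pair 33T × 66T, m = 2.340]
base radii: r_b1 = 37.176268, r_b2 = 74.352535
tip radii: r_a1 = 40.950000, r_a2 = 79.560000
no profile shift: α' = α, a' = a
action lengths: √(r_a1²−r_b1²) = 17.170545, √(r_a2²−r_b2²) = 28.310672
base pitch p_b = π·m·cos α = 7.078345
CR = (17.170545 + 28.310672 − 115.830000·sin 15.66300°)/7.078345 = 2.007473
contact ratio ≈ 2.0075

2.0075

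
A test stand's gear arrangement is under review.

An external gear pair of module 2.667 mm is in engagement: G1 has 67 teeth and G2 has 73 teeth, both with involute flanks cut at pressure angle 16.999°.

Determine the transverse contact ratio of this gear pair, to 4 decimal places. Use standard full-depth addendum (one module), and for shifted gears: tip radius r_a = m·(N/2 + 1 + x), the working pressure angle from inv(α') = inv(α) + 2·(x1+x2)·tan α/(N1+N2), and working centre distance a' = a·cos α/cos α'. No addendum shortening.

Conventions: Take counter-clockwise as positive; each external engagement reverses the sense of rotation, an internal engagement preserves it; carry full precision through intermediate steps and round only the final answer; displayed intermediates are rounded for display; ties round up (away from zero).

2.0120

single-mesh involute tooth geometry (67T engaging 73T at module 2.667)
base radii: r_b1 = 85.441026, r_b2 = 93.092461
tip radii: r_a1 = 92.011500, r_a2 = 100.012500
no profile shift: α' = α, a' = a
action lengths: √(r_a1²−r_b1²) = 34.145969, √(r_a2²−r_b2²) = 36.555353
base pitch p_b = π·m·cos α = 8.012564
CR = (34.145969 + 36.555353 − 186.690000·sin 16.99900°)/8.012564 = 2.012036
contact ratio ≈ 2.0120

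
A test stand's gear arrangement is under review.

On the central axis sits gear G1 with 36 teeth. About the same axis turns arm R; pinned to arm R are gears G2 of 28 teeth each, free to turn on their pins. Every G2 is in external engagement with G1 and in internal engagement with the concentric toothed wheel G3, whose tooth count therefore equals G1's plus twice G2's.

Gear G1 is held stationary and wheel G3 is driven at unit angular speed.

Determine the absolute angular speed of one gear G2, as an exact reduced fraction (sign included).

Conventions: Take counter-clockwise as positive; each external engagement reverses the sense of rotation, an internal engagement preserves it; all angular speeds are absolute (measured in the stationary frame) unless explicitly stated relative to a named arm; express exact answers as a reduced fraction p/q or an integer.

23/14

planetary set (36T centre, 28T on arm, 92T internal) — Willis relation
ring teeth: 36 + 2·28 = 92
36(ω_sun−ω_arm) = −92(ω_ring−ω_arm),  ω_sun = 0, ω_ring = 1
36(0−ω_arm) = −92(1−ω_arm)  ⇒  128·ω_arm = 92  ⇒  ω_arm = 23/32
sun–planet mesh: 36·(0−23/32) = −28·(ω_p−ω_arm)  ⇒  ω_p−ω_arm = 207/224
ω_p = 23/32 + 207/224 = 23/14
exact speed ratio = 23/14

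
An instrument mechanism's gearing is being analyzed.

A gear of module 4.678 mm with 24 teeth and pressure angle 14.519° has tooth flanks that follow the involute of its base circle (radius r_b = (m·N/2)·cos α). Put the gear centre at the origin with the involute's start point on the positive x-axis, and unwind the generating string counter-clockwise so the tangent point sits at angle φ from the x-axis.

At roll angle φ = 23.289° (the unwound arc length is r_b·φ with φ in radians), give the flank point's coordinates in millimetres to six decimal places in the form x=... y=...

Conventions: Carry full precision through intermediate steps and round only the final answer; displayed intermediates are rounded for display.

topology: single-mesh involute geometry — m = 4.678, N = 24
pitch radius r_p = m·N/2 = 4.678·24/2 = 56.136000
base radius r_b = r_p·cos α = 56.136000·cos 14.519° = 54.343272
roll angle φ = 23.289° = 0.40646973 rad
x = r_b·(cos φ + φ·sin φ) = 58.648775
y = r_b·(sin φ − φ·cos φ) = 1.196511

x=58.648775 y=1.196511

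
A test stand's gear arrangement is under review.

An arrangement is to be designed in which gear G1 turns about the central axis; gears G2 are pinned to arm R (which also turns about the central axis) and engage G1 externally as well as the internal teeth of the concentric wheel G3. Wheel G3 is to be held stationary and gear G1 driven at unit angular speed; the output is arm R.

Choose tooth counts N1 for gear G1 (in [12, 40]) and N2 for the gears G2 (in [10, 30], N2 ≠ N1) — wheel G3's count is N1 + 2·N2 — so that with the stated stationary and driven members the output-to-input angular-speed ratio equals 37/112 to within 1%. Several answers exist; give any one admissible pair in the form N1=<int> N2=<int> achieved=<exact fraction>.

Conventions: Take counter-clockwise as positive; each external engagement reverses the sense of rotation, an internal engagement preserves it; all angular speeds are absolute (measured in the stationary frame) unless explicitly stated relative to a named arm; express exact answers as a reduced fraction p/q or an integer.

topology: planetary set — design target 37/112, arm = carrier (Willis)
Willis with ω_ring = 0: ω_arm/ω_sun = N1/(N1+N3); set equal to 37/112  ⇒  N3/N1 = 1/(37/112) − 1 = 75/37
N3 = N1 + 2·N2  ⇒  N2/N1 = (N3/N1 − 1)/2 = (75/37 − 1)/2 = 19/37
smallest multiple with N1 ≥ 12 and N2 ≥ 10: k = 1  ⇒  N1 = 1·37 = 37, N2 = 1·19 = 19 (N1 ≤ 40, N2 ≤ 30, N2 ≠ N1 ✓), N3 = 37 + 2·19 = 75
check: N1/(N1+N3) with N1 = 37, N3 = 75 gives 37/112; |achieved − target| = 0 ≤ 37/11200 ✓

N1=37 N2=19 achieved=37/112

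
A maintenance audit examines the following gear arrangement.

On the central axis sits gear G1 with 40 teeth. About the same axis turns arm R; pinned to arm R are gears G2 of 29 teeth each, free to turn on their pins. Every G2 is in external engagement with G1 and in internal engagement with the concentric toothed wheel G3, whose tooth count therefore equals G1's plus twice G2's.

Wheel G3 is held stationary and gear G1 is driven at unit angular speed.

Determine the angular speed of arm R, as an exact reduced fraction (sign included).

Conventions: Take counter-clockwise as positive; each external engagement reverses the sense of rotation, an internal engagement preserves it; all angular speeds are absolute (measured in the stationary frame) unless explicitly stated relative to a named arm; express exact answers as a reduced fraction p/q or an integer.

20/69

recognized (axles ride arm R): planetary set, 40/29/98 teeth
ring teeth: 40 + 2·29 = 98
40(ω_sun−ω_arm) = −98(ω_ring−ω_arm),  ω_ring = 0, ω_sun = 1
40(1−ω_arm) = −98(0−ω_arm)  ⇒  138·ω_arm = 40  ⇒  ω_arm = 20/69
exact speed ratio = 20/69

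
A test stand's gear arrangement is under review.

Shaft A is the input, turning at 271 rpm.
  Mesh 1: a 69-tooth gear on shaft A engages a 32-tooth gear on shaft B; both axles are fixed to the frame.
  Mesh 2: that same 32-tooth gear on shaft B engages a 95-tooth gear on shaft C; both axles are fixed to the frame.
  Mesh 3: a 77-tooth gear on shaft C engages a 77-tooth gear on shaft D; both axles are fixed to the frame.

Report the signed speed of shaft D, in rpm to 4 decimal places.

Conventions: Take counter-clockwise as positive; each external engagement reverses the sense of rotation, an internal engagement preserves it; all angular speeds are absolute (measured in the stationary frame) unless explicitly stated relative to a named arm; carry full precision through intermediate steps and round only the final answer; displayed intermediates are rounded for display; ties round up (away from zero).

recognized (4 fixed axles, 3 meshes): fixed-axis compound train
mesh 1 [69T→32T]: ω = 271.0000×69/32 = 584.3438 rpm, sense flips to −
mesh 2 [32T→95T]: ω = 584.3438×32/95 = 196.8316 rpm, sense flips to +
mesh 3 [77T→77T]: ω = 196.8316×77/77 = 196.8316 rpm, sense flips to −
signed output speed = -196.8316 rpm

-196.8316 rpm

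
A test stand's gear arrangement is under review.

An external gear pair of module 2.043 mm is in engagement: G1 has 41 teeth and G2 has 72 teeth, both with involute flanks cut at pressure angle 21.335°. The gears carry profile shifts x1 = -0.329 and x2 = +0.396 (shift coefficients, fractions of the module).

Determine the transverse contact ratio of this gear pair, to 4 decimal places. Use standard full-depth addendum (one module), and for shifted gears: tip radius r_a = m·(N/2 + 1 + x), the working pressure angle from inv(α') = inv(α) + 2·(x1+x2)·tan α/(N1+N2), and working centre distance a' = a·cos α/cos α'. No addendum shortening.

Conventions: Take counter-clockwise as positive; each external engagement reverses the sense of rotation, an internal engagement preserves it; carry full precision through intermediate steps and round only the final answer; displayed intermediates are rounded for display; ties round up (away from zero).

1.6940

single-mesh involute tooth geometry (41T engaging 72T at module 2.043)
base radii: r_b1 = 39.011325, r_b2 = 68.507694
tip radii: r_a1 = 43.252353, r_a2 = 76.400028
inv(α') = inv(21.335°) + 2·(-0.329+0.396)·tan α/(41+72) = 0.01868478  ⇒  α' = 21.50742°
a' = a·cos α / cos α' = 115.4295·cos 21.335°/cos 21.50742° = 115.565855
action lengths: √(r_a1²−r_b1²) = 18.678397, √(r_a2²−r_b2²) = 33.818046
base pitch p_b = π·m·cos α = 5.978424
CR = (18.678397 + 33.818046 − 115.565855·sin 21.50742°)/5.978424 = 1.694008
contact ratio ≈ 1.6940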